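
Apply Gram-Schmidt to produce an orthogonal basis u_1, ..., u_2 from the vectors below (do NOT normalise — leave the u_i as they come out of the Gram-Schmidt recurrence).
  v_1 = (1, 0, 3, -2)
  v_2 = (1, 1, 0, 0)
Orthogonal basis:
  u_1 = (1, 0, 3, -2)
  u_2 = (13/14, 1, -3/14, 1/7)

Apply the Gram-Schmidt recurrence
  u_1 = v_1
  u_i = v_i − Σ_{j<i} ((v_i · u_j) / (u_j · u_j)) · u_j.

Step by step this gives:
  u_1 = (1, 0, 3, -2)
  u_2 = (13/14, 1, -3/14, 1/7)

Orthogonality check:
  u_2 · u_1 = 0 (should be 0)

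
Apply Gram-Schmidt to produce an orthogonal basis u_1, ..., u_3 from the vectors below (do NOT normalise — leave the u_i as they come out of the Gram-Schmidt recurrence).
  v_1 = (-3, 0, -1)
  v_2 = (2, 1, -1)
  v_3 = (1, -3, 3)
Orthogonal basis:
  u_1 = (-3, 0, -1)
  u_2 = (1/2, 1, -3/2)
  u_3 = (1/5, -1, -3/5)

Apply the Gram-Schmidt recurrence
  u_1 = v_1
  u_i = v_i − Σ_{j<i} ((v_i · u_j) / (u_j · u_j)) · u_j.

Step by step this gives:
  u_1 = (-3, 0, -1)
  u_2 = (1/2, 1, -3/2)
  u_3 = (1/5, -1, -3/5)

Orthogonality check:
  u_2 · u_1 = 0 (should be 0)
  u_3 · u_1 = 0 (should be 0)
  u_3 · u_2 = 0 (should be 0)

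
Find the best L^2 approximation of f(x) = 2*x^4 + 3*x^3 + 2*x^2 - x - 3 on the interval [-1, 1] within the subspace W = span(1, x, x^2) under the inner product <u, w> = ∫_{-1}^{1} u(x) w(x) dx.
g(x) = 26*x^2/7 + 4*x/5 - 111/35

The best approximation g ∈ W is the orthogonal projection of f onto W. Writing g = a_0 + a_1 x + a_2 x^2, the coefficients solve the normal equations G · a = b where
  G_{ij} = <φ_i, φ_j> and b_i = <f, φ_i>, with φ_0 = 1, φ_1 = x, φ_2 = x^2.
G =
  [2, 0, 2/3]
  [0, 2/3, 0]
  [2/3, 0, 2/5],
b = (-58/15, 8/15, -22/35).
Solving gives a_0 = -111/35, a_1 = 4/5, a_2 = 26/7, so
  g(x) = 26*x^2/7 + 4*x/5 - 111/35.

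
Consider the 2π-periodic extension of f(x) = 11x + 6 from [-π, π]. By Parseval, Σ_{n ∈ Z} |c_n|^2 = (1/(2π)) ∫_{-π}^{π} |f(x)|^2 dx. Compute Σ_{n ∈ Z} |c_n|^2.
Σ |c_n|^2 = 121π^2/3 + 36

Expand and integrate term by term over [-π, π]:
  ∫ (11x)^2 dx = 121·(2π^3/3); ∫ 2·11·(6)·x dx = 0 (odd integrand); ∫ 6^2 dx = 36·2π.
So (1/(2π)) ∫_{-π}^{π} (11x + 6)^2 dx = 121π^2/3 + 36 = 121π^2/3 + 36.
Parseval ⇒ Σ |c_n|^2 = 121π^2/3 + 36.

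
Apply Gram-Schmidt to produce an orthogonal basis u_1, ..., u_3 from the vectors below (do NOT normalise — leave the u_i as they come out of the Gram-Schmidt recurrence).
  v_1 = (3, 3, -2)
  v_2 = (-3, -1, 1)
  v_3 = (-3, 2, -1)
Orthogonal basis:
  u_1 = (3, 3, -2)
  u_2 = (-12/11, 10/11, -3/11)
  u_3 = (-3/46, -9/46, -9/23)

Apply the Gram-Schmidt recurrence
  u_1 = v_1
  u_i = v_i − Σ_{j<i} ((v_i · u_j) / (u_j · u_j)) · u_j.

Step by step this gives:
  u_1 = (3, 3, -2)
  u_2 = (-12/11, 10/11, -3/11)
  u_3 = (-3/46, -9/46, -9/23)

Orthogonality check:
  u_2 · u_1 = 0 (should be 0)
  u_3 · u_1 = 0 (should be 0)
  u_3 · u_2 = 0 (should be 0)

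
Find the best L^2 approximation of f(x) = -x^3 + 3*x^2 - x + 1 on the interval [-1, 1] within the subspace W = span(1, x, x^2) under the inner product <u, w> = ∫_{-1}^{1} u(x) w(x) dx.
g(x) = 3*x^2 - 8*x/5 + 1

The best approximation g ∈ W is the orthogonal projection of f onto W. Writing g = a_0 + a_1 x + a_2 x^2, the coefficients solve the normal equations G · a = b where
  G_{ij} = <φ_i, φ_j> and b_i = <f, φ_i>, with φ_0 = 1, φ_1 = x, φ_2 = x^2.
G =
  [2, 0, 2/3]
  [0, 2/3, 0]
  [2/3, 0, 2/5],
b = (4, -16/15, 28/15).
Solving gives a_0 = 1, a_1 = -8/5, a_2 = 3, so
  g(x) = 3*x^2 - 8*x/5 + 1.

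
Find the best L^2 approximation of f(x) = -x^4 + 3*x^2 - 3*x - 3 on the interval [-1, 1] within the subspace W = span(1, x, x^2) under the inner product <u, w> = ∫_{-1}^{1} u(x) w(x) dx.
g(x) = 15*x^2/7 - 3*x - 102/35

The best approximation g ∈ W is the orthogonal projection of f onto W. Writing g = a_0 + a_1 x + a_2 x^2, the coefficients solve the normal equations G · a = b where
  G_{ij} = <φ_i, φ_j> and b_i = <f, φ_i>, with φ_0 = 1, φ_1 = x, φ_2 = x^2.
G =
  [2, 0, 2/3]
  [0, 2/3, 0]
  [2/3, 0, 2/5],
b = (-22/5, -2, -38/35).
Solving gives a_0 = -102/35, a_1 = -3, a_2 = 15/7, so
  g(x) = 15*x^2/7 - 3*x - 102/35.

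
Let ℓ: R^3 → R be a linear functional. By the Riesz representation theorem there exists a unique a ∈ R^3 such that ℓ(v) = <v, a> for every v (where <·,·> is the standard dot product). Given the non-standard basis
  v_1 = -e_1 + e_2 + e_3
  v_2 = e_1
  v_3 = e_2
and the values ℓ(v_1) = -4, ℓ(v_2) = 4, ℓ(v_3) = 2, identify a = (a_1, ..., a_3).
a = (4, 2, -2)

Write a = (a_1, ..., a_3) in the standard basis. For each basis vector v_i, ℓ(v_i) = <v_i, a> is a linear equation in the a_j's. Collect the n equations into a matrix system V a = ℓ, where row i of V is v_i (expressed in the standard basis). Since V is invertible (lower-triangular with 1s on the diagonal, up to permutation), solve by back-substitution:
  V =
[[-1, 1, 1],
 [1, 0, 0],
 [0, 1, 0]]
  V a = (-4, 4, 2)
Solving gives a = (4, 2, -2).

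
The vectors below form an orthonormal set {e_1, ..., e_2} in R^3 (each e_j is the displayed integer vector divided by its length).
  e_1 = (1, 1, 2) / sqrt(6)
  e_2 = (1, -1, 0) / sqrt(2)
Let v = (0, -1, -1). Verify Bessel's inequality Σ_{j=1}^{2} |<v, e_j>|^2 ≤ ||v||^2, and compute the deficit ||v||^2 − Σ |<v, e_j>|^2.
Σ |<v, e_j>|^2 = 2; ||v||^2 = 2; deficit = 0

Write each e_j = u_j / sqrt(<u_j, u_j>) where u_j is the displayed integer vector. Then <v, e_j> = <v, u_j> / sqrt(<u_j, u_j>), so |<v, e_j>|^2 = <v, u_j>^2 / <u_j, u_j>.
Coefficients: <v, e_1> = -3/sqrt(6), <v, e_2> = 1/sqrt(2).
Square and sum: Σ |<v, e_j>|^2 = 2.
Compute ||v||^2 = v·v = 2.
Deficit = 2 − 2 = 0 ≥ 0, confirming Bessel's inequality. (The deficit equals ||v − Σ <v,e_j> e_j||^2, the squared distance from v to span{e_j}.)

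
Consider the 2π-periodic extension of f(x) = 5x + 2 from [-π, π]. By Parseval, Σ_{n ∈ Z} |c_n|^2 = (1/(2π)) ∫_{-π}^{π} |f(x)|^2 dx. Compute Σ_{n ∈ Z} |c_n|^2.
Σ |c_n|^2 = 25π^2/3 + 4

Expand and integrate term by term over [-π, π]:
  ∫ (5x)^2 dx = 25·(2π^3/3); ∫ 2·5·(2)·x dx = 0 (odd integrand); ∫ 2^2 dx = 4·2π.
So (1/(2π)) ∫_{-π}^{π} (5x + 2)^2 dx = 25π^2/3 + 4 = 25π^2/3 + 4.
Parseval ⇒ Σ |c_n|^2 = 25π^2/3 + 4.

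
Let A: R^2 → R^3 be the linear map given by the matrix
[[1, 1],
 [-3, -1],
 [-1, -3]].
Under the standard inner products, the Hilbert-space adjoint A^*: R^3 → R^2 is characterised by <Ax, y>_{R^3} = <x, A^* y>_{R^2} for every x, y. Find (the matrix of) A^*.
A^* = A^T =
[[1, -3, -1],
 [1, -1, -3]]

For real matrices with standard dot products, the defining identity <Ax, y> = <x, A^* y> gives (Ax)^T y = x^T (A^*) y, i.e. x^T A^T y = x^T (A^*) y. Since this holds for all x, y, we must have A^* = A^T. Therefore
A^* =
[[1, -3, -1],
 [1, -1, -3]].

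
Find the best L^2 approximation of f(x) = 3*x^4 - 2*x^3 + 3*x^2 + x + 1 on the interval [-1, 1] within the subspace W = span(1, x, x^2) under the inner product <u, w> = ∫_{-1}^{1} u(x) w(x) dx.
g(x) = 39*x^2/7 - x/5 + 26/35

The best approximation g ∈ W is the orthogonal projection of f onto W. Writing g = a_0 + a_1 x + a_2 x^2, the coefficients solve the normal equations G · a = b where
  G_{ij} = <φ_i, φ_j> and b_i = <f, φ_i>, with φ_0 = 1, φ_1 = x, φ_2 = x^2.
G =
  [2, 0, 2/3]
  [0, 2/3, 0]
  [2/3, 0, 2/5],
b = (26/5, -2/15, 286/105).
Solving gives a_0 = 26/35, a_1 = -1/5, a_2 = 39/7, so
  g(x) = 39*x^2/7 - x/5 + 26/35.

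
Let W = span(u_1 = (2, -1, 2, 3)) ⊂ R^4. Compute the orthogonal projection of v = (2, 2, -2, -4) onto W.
proj_W(v) = (-14/9, 7/9, -14/9, -7/3)

Set up U = [u_1 | ... | u_1] ∈ R^(4×1). The projector onto W = col(U) is P = U (U^T U)^(-1) U^T.
Compute U^T U =
  [18],
and U^T v = (-14).
Solve U^T U · c = U^T v for the coefficients: c = (-7/9). The projection is proj_W(v) = U c.
Check: (v - proj_W(v)) · u_1 = 0  (should be 0).
Result: proj_W(v) = (-14/9, 7/9, -14/9, -7/3).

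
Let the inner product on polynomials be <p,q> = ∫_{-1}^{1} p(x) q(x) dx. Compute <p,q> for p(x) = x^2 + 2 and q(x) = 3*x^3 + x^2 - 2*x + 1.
<p,q> = 32/5

Expand the product: p(x)·q(x) = 3*x^5 + x^4 + 4*x^3 + 3*x^2 - 4*x + 2.
∫_{-1}^{1} of each monomial x^k gives [2/(k+1) if k even, 0 if k odd]. Integrating term-by-term (or equivalently evaluating the antiderivative F(x) = x^6/2 + x^5/5 + x^4 + x^3 - 2*x^2 + 2*x at the endpoints):
  F(1) − F(−1) = 27/10 − (-37/10) = 32/5.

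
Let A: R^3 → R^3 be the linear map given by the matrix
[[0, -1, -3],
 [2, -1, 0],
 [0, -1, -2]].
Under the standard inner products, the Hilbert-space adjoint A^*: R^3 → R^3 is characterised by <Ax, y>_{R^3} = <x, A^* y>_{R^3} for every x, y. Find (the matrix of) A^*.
A^* = A^T =
[[0, 2, 0],
 [-1, -1, -1],
 [-3, 0, -2]]

For real matrices with standard dot products, the defining identity <Ax, y> = <x, A^* y> gives (Ax)^T y = x^T (A^*) y, i.e. x^T A^T y = x^T (A^*) y. Since this holds for all x, y, we must have A^* = A^T. Therefore
A^* =
[[0, 2, 0],
 [-1, -1, -1],
 [-3, 0, -2]].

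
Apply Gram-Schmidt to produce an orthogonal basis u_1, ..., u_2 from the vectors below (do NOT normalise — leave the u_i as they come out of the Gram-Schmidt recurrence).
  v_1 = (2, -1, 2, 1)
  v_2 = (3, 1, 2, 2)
Orthogonal basis:
  u_1 = (2, -1, 2, 1)
  u_2 = (4/5, 21/10, -1/5, 9/10)

Apply the Gram-Schmidt recurrence
  u_1 = v_1
  u_i = v_i − Σ_{j<i} ((v_i · u_j) / (u_j · u_j)) · u_j.

Step by step this gives:
  u_1 = (2, -1, 2, 1)
  u_2 = (4/5, 21/10, -1/5, 9/10)

Orthogonality check:
  u_2 · u_1 = 0 (should be 0)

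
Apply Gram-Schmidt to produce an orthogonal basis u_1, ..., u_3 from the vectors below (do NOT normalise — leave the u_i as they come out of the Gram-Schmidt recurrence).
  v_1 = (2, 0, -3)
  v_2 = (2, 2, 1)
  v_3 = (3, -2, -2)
Orthogonal basis:
  u_1 = (2, 0, -3)
  u_2 = (24/13, 2, 16/13)
  u_3 = (39/29, -52/29, 26/29)

Apply the Gram-Schmidt recurrence
  u_1 = v_1
  u_i = v_i − Σ_{j<i} ((v_i · u_j) / (u_j · u_j)) · u_j.

Step by step this gives:
  u_1 = (2, 0, -3)
  u_2 = (24/13, 2, 16/13)
  u_3 = (39/29, -52/29, 26/29)

Orthogonality check:
  u_2 · u_1 = 0 (should be 0)
  u_3 · u_1 = 0 (should be 0)
  u_3 · u_2 = 0 (should be 0)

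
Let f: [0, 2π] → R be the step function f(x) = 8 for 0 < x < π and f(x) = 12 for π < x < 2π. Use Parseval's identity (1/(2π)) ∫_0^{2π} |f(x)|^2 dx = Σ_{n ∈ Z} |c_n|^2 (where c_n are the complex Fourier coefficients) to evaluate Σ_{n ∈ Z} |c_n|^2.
Σ |c_n|^2 = 104

Parseval equates the L^2 energy of f (normalised by 1/(2π)) with the ℓ^2 sum of its Fourier coefficients: (1/(2π)) ∫_0^{2π} |f|^2 = Σ |c_n|^2.
Compute the left side: (1/(2π)) [∫_0^π 8^2 dx + ∫_π^{2π} 12^2 dx] = (1/(2π)) · (64π + 144π) = (64 + 144)/2 = 104.
So Σ_{n ∈ Z} |c_n|^2 = 104.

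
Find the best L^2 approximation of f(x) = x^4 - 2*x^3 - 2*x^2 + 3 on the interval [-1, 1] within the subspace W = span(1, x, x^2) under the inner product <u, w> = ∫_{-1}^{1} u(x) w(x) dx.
g(x) = -8*x^2/7 - 6*x/5 + 102/35

The best approximation g ∈ W is the orthogonal projection of f onto W. Writing g = a_0 + a_1 x + a_2 x^2, the coefficients solve the normal equations G · a = b where
  G_{ij} = <φ_i, φ_j> and b_i = <f, φ_i>, with φ_0 = 1, φ_1 = x, φ_2 = x^2.
G =
  [2, 0, 2/3]
  [0, 2/3, 0]
  [2/3, 0, 2/5],
b = (76/15, -4/5, 52/35).
Solving gives a_0 = 102/35, a_1 = -6/5, a_2 = -8/7, so
  g(x) = -8*x^2/7 - 6*x/5 + 102/35.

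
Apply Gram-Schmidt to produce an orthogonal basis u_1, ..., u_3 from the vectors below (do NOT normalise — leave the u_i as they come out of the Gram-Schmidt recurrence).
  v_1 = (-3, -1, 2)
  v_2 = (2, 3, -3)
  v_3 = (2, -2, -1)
Orthogonal basis:
  u_1 = (-3, -1, 2)
  u_2 = (-17/14, 27/14, -6/7)
  u_3 = (-33/83, -55/83, -77/83)

Apply the Gram-Schmidt recurrence
  u_1 = v_1
  u_i = v_i − Σ_{j<i} ((v_i · u_j) / (u_j · u_j)) · u_j.

Step by step this gives:
  u_1 = (-3, -1, 2)
  u_2 = (-17/14, 27/14, -6/7)
  u_3 = (-33/83, -55/83, -77/83)

Orthogonality check:
  u_2 · u_1 = 0 (should be 0)
  u_3 · u_1 = 0 (should be 0)
  u_3 · u_2 = 0 (should be 0)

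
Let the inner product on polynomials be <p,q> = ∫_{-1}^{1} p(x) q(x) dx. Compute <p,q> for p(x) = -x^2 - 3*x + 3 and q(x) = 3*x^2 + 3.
<p,q> = 104/5

Expand the product: p(x)·q(x) = -3*x^4 - 9*x^3 + 6*x^2 - 9*x + 9.
∫_{-1}^{1} of each monomial x^k gives [2/(k+1) if k even, 0 if k odd]. Integrating term-by-term (or equivalently evaluating the antiderivative F(x) = -3*x^5/5 - 9*x^4/4 + 2*x^3 - 9*x^2/2 + 9*x at the endpoints):
  F(1) − F(−1) = 73/20 − (-343/20) = 104/5.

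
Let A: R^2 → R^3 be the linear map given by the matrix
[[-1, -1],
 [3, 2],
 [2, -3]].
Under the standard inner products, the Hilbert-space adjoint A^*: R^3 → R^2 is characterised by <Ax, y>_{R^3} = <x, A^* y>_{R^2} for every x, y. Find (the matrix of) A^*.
A^* = A^T =
[[-1, 3, 2],
 [-1, 2, -3]]

For real matrices with standard dot products, the defining identity <Ax, y> = <x, A^* y> gives (Ax)^T y = x^T (A^*) y, i.e. x^T A^T y = x^T (A^*) y. Since this holds for all x, y, we must have A^* = A^T. Therefore
A^* =
[[-1, 3, 2],
 [-1, 2, -3]].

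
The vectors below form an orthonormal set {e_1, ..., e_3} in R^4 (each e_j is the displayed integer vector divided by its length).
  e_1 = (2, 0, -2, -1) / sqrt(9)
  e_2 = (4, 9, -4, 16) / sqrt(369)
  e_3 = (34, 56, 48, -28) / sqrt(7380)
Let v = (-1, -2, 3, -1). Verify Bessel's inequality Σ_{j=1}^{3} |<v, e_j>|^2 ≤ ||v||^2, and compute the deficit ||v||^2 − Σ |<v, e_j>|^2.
Σ |<v, e_j>|^2 = 554/45; ||v||^2 = 15; deficit = 121/45

Write each e_j = u_j / sqrt(<u_j, u_j>) where u_j is the displayed integer vector. Then <v, e_j> = <v, u_j> / sqrt(<u_j, u_j>), so |<v, e_j>|^2 = <v, u_j>^2 / <u_j, u_j>.
Coefficients: <v, e_1> = -7/sqrt(9), <v, e_2> = -50/sqrt(369), <v, e_3> = 26/sqrt(7380).
Square and sum: Σ |<v, e_j>|^2 = 554/45.
Compute ||v||^2 = v·v = 15.
Deficit = 15 − 554/45 = 121/45 ≥ 0, confirming Bessel's inequality. (The deficit equals ||v − Σ <v,e_j> e_j||^2, the squared distance from v to span{e_j}.)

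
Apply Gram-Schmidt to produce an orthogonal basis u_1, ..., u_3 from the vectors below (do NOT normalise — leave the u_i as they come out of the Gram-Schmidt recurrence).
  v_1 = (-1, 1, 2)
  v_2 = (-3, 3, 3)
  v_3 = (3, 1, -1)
Orthogonal basis:
  u_1 = (-1, 1, 2)
  u_2 = (-1, 1, -1)
  u_3 = (2, 2, 0)

Apply the Gram-Schmidt recurrence
  u_1 = v_1
  u_i = v_i − Σ_{j<i} ((v_i · u_j) / (u_j · u_j)) · u_j.

Step by step this gives:
  u_1 = (-1, 1, 2)
  u_2 = (-1, 1, -1)
  u_3 = (2, 2, 0)

Orthogonality check:
  u_2 · u_1 = 0 (should be 0)
  u_3 · u_1 = 0 (should be 0)
  u_3 · u_2 = 0 (should be 0)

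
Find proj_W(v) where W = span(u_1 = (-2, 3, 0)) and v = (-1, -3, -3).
proj_W(v) = (14/13, -21/13, 0)

Set up U = [u_1 | ... | u_1] ∈ R^(3×1). The projector onto W = col(U) is P = U (U^T U)^(-1) U^T.
Compute U^T U =
  [13],
and U^T v = (-7).
Solve U^T U · c = U^T v for the coefficients: c = (-7/13). The projection is proj_W(v) = U c.
Check: (v - proj_W(v)) · u_1 = 0  (should be 0).
Result: proj_W(v) = (14/13, -21/13, 0).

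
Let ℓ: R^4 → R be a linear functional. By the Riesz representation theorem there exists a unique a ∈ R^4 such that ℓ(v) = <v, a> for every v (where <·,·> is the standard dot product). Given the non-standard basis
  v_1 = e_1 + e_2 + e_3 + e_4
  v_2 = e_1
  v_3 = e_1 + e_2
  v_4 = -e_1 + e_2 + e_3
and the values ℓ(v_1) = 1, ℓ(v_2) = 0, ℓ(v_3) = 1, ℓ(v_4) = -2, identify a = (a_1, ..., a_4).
a = (0, 1, -3, 3)

Write a = (a_1, ..., a_4) in the standard basis. For each basis vector v_i, ℓ(v_i) = <v_i, a> is a linear equation in the a_j's. Collect the n equations into a matrix system V a = ℓ, where row i of V is v_i (expressed in the standard basis). Since V is invertible (lower-triangular with 1s on the diagonal, up to permutation), solve by back-substitution:
  V =
[[1, 1, 1, 1],
 [1, 0, 0, 0],
 [1, 1, 0, 0],
 [-1, 1, 1, 0]]
  V a = (1, 0, 1, -2)
Solving gives a = (0, 1, -3, 3).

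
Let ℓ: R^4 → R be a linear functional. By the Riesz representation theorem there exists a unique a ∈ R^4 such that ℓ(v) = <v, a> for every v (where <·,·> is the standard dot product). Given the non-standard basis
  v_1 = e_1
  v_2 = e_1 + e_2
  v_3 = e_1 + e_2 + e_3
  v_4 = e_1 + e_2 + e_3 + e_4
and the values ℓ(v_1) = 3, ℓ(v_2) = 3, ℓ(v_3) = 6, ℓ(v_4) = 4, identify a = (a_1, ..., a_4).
a = (3, 0, 3, -2)

Write a = (a_1, ..., a_4) in the standard basis. For each basis vector v_i, ℓ(v_i) = <v_i, a> is a linear equation in the a_j's. Collect the n equations into a matrix system V a = ℓ, where row i of V is v_i (expressed in the standard basis). Since V is invertible (lower-triangular with 1s on the diagonal, up to permutation), solve by back-substitution:
  V =
[[1, 0, 0, 0],
 [1, 1, 0, 0],
 [1, 1, 1, 0],
 [1, 1, 1, 1]]
  V a = (3, 3, 6, 4)
Solving gives a = (3, 0, 3, -2).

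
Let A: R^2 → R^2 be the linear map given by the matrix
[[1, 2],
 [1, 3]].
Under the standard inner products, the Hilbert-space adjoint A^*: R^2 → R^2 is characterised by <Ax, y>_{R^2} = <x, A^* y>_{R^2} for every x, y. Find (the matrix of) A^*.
A^* = A^T =
[[1, 1],
 [2, 3]]

For real matrices with standard dot products, the defining identity <Ax, y> = <x, A^* y> gives (Ax)^T y = x^T (A^*) y, i.e. x^T A^T y = x^T (A^*) y. Since this holds for all x, y, we must have A^* = A^T. Therefore
A^* =
[[1, 1],
 [2, 3]].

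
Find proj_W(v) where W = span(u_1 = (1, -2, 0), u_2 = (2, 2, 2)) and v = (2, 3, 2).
proj_W(v) = (13/7, 41/14, 31/14)

Set up U = [u_1 | ... | u_2] ∈ R^(3×2). The projector onto W = col(U) is P = U (U^T U)^(-1) U^T.
Compute U^T U =
  [5, -2]
  [-2, 12],
and U^T v = (-4, 14).
Solve U^T U · c = U^T v for the coefficients: c = (-5/14, 31/28). The projection is proj_W(v) = U c.
Check: (v - proj_W(v)) · u_1 = 0  (should be 0).
Check: (v - proj_W(v)) · u_2 = 0  (should be 0).
Result: proj_W(v) = (13/7, 41/14, 31/14).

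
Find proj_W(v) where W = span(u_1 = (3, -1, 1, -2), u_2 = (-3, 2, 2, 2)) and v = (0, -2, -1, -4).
proj_W(v) = (150/73, -193/146, -179/146, -100/73)

Set up U = [u_1 | ... | u_2] ∈ R^(4×2). The projector onto W = col(U) is P = U (U^T U)^(-1) U^T.
Compute U^T U =
  [15, -13]
  [-13, 21],
and U^T v = (9, -14).
Solve U^T U · c = U^T v for the coefficients: c = (7/146, -93/146). The projection is proj_W(v) = U c.
Check: (v - proj_W(v)) · u_1 = 0  (should be 0).
Check: (v - proj_W(v)) · u_2 = 0  (should be 0).
Result: proj_W(v) = (150/73, -193/146, -179/146, -100/73).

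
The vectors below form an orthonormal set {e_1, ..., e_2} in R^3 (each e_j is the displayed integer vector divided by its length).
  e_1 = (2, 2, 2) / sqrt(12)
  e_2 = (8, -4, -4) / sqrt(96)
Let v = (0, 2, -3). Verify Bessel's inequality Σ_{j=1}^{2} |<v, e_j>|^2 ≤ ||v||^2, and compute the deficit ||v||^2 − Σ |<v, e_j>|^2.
Σ |<v, e_j>|^2 = 1/2; ||v||^2 = 13; deficit = 25/2

Write each e_j = u_j / sqrt(<u_j, u_j>) where u_j is the displayed integer vector. Then <v, e_j> = <v, u_j> / sqrt(<u_j, u_j>), so |<v, e_j>|^2 = <v, u_j>^2 / <u_j, u_j>.
Coefficients: <v, e_1> = -2/sqrt(12), <v, e_2> = 4/sqrt(96).
Square and sum: Σ |<v, e_j>|^2 = 1/2.
Compute ||v||^2 = v·v = 13.
Deficit = 13 − 1/2 = 25/2 ≥ 0, confirming Bessel's inequality. (The deficit equals ||v − Σ <v,e_j> e_j||^2, the squared distance from v to span{e_j}.)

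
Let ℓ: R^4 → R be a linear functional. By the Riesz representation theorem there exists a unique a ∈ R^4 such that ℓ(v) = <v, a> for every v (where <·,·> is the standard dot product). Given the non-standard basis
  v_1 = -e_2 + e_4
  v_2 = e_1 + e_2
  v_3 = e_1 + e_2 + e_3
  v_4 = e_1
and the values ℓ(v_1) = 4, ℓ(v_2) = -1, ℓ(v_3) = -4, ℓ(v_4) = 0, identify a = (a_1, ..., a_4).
a = (0, -1, -3, 3)

Write a = (a_1, ..., a_4) in the standard basis. For each basis vector v_i, ℓ(v_i) = <v_i, a> is a linear equation in the a_j's. Collect the n equations into a matrix system V a = ℓ, where row i of V is v_i (expressed in the standard basis). Since V is invertible (lower-triangular with 1s on the diagonal, up to permutation), solve by back-substitution:
  V =
[[0, -1, 0, 1],
 [1, 1, 0, 0],
 [1, 1, 1, 0],
 [1, 0, 0, 0]]
  V a = (4, -1, -4, 0)
Solving gives a = (0, -1, -3, 3).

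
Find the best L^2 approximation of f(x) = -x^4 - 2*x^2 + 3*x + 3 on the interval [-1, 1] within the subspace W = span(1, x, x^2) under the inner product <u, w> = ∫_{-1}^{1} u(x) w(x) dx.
g(x) = -20*x^2/7 + 3*x + 108/35

The best approximation g ∈ W is the orthogonal projection of f onto W. Writing g = a_0 + a_1 x + a_2 x^2, the coefficients solve the normal equations G · a = b where
  G_{ij} = <φ_i, φ_j> and b_i = <f, φ_i>, with φ_0 = 1, φ_1 = x, φ_2 = x^2.
G =
  [2, 0, 2/3]
  [0, 2/3, 0]
  [2/3, 0, 2/5],
b = (64/15, 2, 32/35).
Solving gives a_0 = 108/35, a_1 = 3, a_2 = -20/7, so
  g(x) = -20*x^2/7 + 3*x + 108/35.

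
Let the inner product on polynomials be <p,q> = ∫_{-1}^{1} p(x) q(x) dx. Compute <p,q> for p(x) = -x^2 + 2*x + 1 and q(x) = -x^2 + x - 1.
<p,q> = -4/15

Expand the product: p(x)·q(x) = x^4 - 3*x^3 + 2*x^2 - x - 1.
∫_{-1}^{1} of each monomial x^k gives [2/(k+1) if k even, 0 if k odd]. Integrating term-by-term (or equivalently evaluating the antiderivative F(x) = x^5/5 - 3*x^4/4 + 2*x^3/3 - x^2/2 - x at the endpoints):
  F(1) − F(−1) = -83/60 − (-67/60) = -4/15.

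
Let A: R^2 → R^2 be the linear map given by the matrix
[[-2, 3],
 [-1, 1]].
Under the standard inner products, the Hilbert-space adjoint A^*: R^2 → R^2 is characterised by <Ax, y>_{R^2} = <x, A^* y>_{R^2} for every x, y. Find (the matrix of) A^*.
A^* = A^T =
[[-2, -1],
 [3, 1]]

For real matrices with standard dot products, the defining identity <Ax, y> = <x, A^* y> gives (Ax)^T y = x^T (A^*) y, i.e. x^T A^T y = x^T (A^*) y. Since this holds for all x, y, we must have A^* = A^T. Therefore
A^* =
[[-2, -1],
 [3, 1]].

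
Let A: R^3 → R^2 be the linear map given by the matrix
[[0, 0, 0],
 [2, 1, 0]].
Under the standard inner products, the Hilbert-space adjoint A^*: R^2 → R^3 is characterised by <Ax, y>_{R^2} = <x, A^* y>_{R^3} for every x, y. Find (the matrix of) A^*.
A^* = A^T =
[[0, 2],
 [0, 1],
 [0, 0]]

For real matrices with standard dot products, the defining identity <Ax, y> = <x, A^* y> gives (Ax)^T y = x^T (A^*) y, i.e. x^T A^T y = x^T (A^*) y. Since this holds for all x, y, we must have A^* = A^T. Therefore
A^* =
[[0, 2],
 [0, 1],
 [0, 0]].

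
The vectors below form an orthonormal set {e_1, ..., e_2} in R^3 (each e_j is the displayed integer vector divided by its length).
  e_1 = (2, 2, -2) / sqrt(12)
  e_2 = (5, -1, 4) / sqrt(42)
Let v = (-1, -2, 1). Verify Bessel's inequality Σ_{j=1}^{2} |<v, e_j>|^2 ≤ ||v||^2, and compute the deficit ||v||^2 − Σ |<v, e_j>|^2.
Σ |<v, e_j>|^2 = 75/14; ||v||^2 = 6; deficit = 9/14

Write each e_j = u_j / sqrt(<u_j, u_j>) where u_j is the displayed integer vector. Then <v, e_j> = <v, u_j> / sqrt(<u_j, u_j>), so |<v, e_j>|^2 = <v, u_j>^2 / <u_j, u_j>.
Coefficients: <v, e_1> = -8/sqrt(12), <v, e_2> = 1/sqrt(42).
Square and sum: Σ |<v, e_j>|^2 = 75/14.
Compute ||v||^2 = v·v = 6.
Deficit = 6 − 75/14 = 9/14 ≥ 0, confirming Bessel's inequality. (The deficit equals ||v − Σ <v,e_j> e_j||^2, the squared distance from v to span{e_j}.)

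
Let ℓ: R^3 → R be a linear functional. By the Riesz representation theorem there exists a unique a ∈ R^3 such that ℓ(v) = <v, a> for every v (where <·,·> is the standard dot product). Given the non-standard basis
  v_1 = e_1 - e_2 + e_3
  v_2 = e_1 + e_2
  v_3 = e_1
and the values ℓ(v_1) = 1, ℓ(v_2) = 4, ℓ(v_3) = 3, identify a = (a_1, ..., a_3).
a = (3, 1, -1)

Write a = (a_1, ..., a_3) in the standard basis. For each basis vector v_i, ℓ(v_i) = <v_i, a> is a linear equation in the a_j's. Collect the n equations into a matrix system V a = ℓ, where row i of V is v_i (expressed in the standard basis). Since V is invertible (lower-triangular with 1s on the diagonal, up to permutation), solve by back-substitution:
  V =
[[1, -1, 1],
 [1, 1, 0],
 [1, 0, 0]]
  V a = (1, 4, 3)
Solving gives a = (3, 1, -1).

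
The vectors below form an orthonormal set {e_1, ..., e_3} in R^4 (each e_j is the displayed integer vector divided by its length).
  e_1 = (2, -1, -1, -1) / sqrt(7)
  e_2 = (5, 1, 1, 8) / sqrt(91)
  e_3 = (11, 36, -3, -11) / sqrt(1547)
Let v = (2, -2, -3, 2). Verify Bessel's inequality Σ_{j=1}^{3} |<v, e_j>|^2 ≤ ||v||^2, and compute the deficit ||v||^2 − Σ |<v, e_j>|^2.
Σ |<v, e_j>|^2 = 245/17; ||v||^2 = 21; deficit = 112/17

Write each e_j = u_j / sqrt(<u_j, u_j>) where u_j is the displayed integer vector. Then <v, e_j> = <v, u_j> / sqrt(<u_j, u_j>), so |<v, e_j>|^2 = <v, u_j>^2 / <u_j, u_j>.
Coefficients: <v, e_1> = 7/sqrt(7), <v, e_2> = 21/sqrt(91), <v, e_3> = -63/sqrt(1547).
Square and sum: Σ |<v, e_j>|^2 = 245/17.
Compute ||v||^2 = v·v = 21.
Deficit = 21 − 245/17 = 112/17 ≥ 0, confirming Bessel's inequality. (The deficit equals ||v − Σ <v,e_j> e_j||^2, the squared distance from v to span{e_j}.)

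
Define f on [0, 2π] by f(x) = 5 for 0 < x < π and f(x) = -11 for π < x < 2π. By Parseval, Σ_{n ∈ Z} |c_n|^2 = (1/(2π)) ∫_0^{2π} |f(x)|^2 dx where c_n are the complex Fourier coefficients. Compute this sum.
Σ |c_n|^2 = 73

Parseval equates the L^2 energy of f (normalised by 1/(2π)) with the ℓ^2 sum of its Fourier coefficients: (1/(2π)) ∫_0^{2π} |f|^2 = Σ |c_n|^2.
Compute the left side: (1/(2π)) [∫_0^π 5^2 dx + ∫_π^{2π} (-11)^2 dx] = (1/(2π)) · (25π + 121π) = (25 + 121)/2 = 73.
So Σ_{n ∈ Z} |c_n|^2 = 73.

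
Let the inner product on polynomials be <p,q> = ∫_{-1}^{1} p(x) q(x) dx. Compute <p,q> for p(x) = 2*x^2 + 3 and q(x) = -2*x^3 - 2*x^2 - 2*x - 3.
<p,q> = -138/5

Expand the product: p(x)·q(x) = -4*x^5 - 4*x^4 - 10*x^3 - 12*x^2 - 6*x - 9.
∫_{-1}^{1} of each monomial x^k gives [2/(k+1) if k even, 0 if k odd]. Integrating term-by-term (or equivalently evaluating the antiderivative F(x) = -2*x^6/3 - 4*x^5/5 - 5*x^4/2 - 4*x^3 - 3*x^2 - 9*x at the endpoints):
  F(1) − F(−1) = -599/30 − (229/30) = -138/5.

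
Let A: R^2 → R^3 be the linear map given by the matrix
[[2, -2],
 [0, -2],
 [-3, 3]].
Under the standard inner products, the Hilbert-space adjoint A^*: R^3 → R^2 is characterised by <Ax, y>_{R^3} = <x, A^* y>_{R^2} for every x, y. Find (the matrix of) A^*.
A^* = A^T =
[[2, 0, -3],
 [-2, -2, 3]]

For real matrices with standard dot products, the defining identity <Ax, y> = <x, A^* y> gives (Ax)^T y = x^T (A^*) y, i.e. x^T A^T y = x^T (A^*) y. Since this holds for all x, y, we must have A^* = A^T. Therefore
A^* =
[[2, 0, -3],
 [-2, -2, 3]].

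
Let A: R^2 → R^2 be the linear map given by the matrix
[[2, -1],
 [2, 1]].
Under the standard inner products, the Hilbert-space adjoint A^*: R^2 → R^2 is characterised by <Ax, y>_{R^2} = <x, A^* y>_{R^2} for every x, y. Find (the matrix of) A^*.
A^* = A^T =
[[2, 2],
 [-1, 1]]

For real matrices with standard dot products, the defining identity <Ax, y> = <x, A^* y> gives (Ax)^T y = x^T (A^*) y, i.e. x^T A^T y = x^T (A^*) y. Since this holds for all x, y, we must have A^* = A^T. Therefore
A^* =
[[2, 2],
 [-1, 1]].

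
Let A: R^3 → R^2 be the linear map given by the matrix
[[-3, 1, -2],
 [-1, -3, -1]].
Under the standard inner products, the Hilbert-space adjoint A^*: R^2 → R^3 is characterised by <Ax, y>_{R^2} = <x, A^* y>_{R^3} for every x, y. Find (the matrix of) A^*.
A^* = A^T =
[[-3, -1],
 [1, -3],
 [-2, -1]]

For real matrices with standard dot products, the defining identity <Ax, y> = <x, A^* y> gives (Ax)^T y = x^T (A^*) y, i.e. x^T A^T y = x^T (A^*) y. Since this holds for all x, y, we must have A^* = A^T. Therefore
A^* =
[[-3, -1],
 [1, -3],
 [-2, -1]].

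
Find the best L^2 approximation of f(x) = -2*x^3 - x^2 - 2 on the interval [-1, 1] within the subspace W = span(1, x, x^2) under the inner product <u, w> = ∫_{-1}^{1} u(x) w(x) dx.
g(x) = -x^2 - 6*x/5 - 2

The best approximation g ∈ W is the orthogonal projection of f onto W. Writing g = a_0 + a_1 x + a_2 x^2, the coefficients solve the normal equations G · a = b where
  G_{ij} = <φ_i, φ_j> and b_i = <f, φ_i>, with φ_0 = 1, φ_1 = x, φ_2 = x^2.
G =
  [2, 0, 2/3]
  [0, 2/3, 0]
  [2/3, 0, 2/5],
b = (-14/3, -4/5, -26/15).
Solving gives a_0 = -2, a_1 = -6/5, a_2 = -1, so
  g(x) = -x^2 - 6*x/5 - 2.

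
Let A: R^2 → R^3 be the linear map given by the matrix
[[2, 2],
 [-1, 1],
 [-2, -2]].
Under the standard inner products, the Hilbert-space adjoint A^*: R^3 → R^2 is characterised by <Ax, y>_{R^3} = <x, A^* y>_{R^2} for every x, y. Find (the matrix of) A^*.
A^* = A^T =
[[2, -1, -2],
 [2, 1, -2]]

For real matrices with standard dot products, the defining identity <Ax, y> = <x, A^* y> gives (Ax)^T y = x^T (A^*) y, i.e. x^T A^T y = x^T (A^*) y. Since this holds for all x, y, we must have A^* = A^T. Therefore
A^* =
[[2, -1, -2],
 [2, 1, -2]].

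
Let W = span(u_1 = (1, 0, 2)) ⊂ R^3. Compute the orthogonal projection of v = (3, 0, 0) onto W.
proj_W(v) = (3/5, 0, 6/5)

Set up U = [u_1 | ... | u_1] ∈ R^(3×1). The projector onto W = col(U) is P = U (U^T U)^(-1) U^T.
Compute U^T U =
  [5],
and U^T v = (3).
Solve U^T U · c = U^T v for the coefficients: c = (3/5). The projection is proj_W(v) = U c.
Check: (v - proj_W(v)) · u_1 = 0  (should be 0).
Result: proj_W(v) = (3/5, 0, 6/5).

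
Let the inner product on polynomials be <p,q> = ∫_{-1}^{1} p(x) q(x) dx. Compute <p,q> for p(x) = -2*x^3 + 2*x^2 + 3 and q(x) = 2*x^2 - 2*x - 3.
<p,q> = -74/5

Expand the product: p(x)·q(x) = -4*x^5 + 8*x^4 + 2*x^3 - 6*x - 9.
∫_{-1}^{1} of each monomial x^k gives [2/(k+1) if k even, 0 if k odd]. Integrating term-by-term (or equivalently evaluating the antiderivative F(x) = -2*x^6/3 + 8*x^5/5 + x^4/2 - 3*x^2 - 9*x at the endpoints):
  F(1) − F(−1) = -317/30 − (127/30) = -74/5.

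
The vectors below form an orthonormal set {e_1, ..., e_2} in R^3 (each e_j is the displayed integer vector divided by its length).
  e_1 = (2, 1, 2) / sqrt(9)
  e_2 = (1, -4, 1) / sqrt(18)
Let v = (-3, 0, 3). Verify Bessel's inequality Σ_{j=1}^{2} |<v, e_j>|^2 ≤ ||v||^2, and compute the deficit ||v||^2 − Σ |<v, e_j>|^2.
Σ |<v, e_j>|^2 = 0; ||v||^2 = 18; deficit = 18

Write each e_j = u_j / sqrt(<u_j, u_j>) where u_j is the displayed integer vector. Then <v, e_j> = <v, u_j> / sqrt(<u_j, u_j>), so |<v, e_j>|^2 = <v, u_j>^2 / <u_j, u_j>.
Coefficients: <v, e_1> = 0/sqrt(9), <v, e_2> = 0/sqrt(18).
Square and sum: Σ |<v, e_j>|^2 = 0.
Compute ||v||^2 = v·v = 18.
Deficit = 18 − 0 = 18 ≥ 0, confirming Bessel's inequality. (The deficit equals ||v − Σ <v,e_j> e_j||^2, the squared distance from v to span{e_j}.)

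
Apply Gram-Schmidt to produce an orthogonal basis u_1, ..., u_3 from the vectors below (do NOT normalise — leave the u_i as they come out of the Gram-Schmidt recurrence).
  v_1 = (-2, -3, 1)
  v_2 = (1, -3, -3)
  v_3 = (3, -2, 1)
Orthogonal basis:
  u_1 = (-2, -3, 1)
  u_2 = (11/7, -15/7, -23/7)
  u_3 = (66/25, -11/10, 99/50)

Apply the Gram-Schmidt recurrence
  u_1 = v_1
  u_i = v_i − Σ_{j<i} ((v_i · u_j) / (u_j · u_j)) · u_j.

Step by step this gives:
  u_1 = (-2, -3, 1)
  u_2 = (11/7, -15/7, -23/7)
  u_3 = (66/25, -11/10, 99/50)

Orthogonality check:
  u_2 · u_1 = 0 (should be 0)
  u_3 · u_1 = 0 (should be 0)
  u_3 · u_2 = 0 (should be 0)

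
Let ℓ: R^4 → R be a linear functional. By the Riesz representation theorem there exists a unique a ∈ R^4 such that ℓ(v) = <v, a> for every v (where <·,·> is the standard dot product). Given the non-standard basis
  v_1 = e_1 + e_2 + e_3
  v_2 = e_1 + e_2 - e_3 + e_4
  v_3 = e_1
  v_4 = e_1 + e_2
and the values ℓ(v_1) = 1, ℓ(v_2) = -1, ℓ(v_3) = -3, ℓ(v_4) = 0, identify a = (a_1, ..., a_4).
a = (-3, 3, 1, 0)

Write a = (a_1, ..., a_4) in the standard basis. For each basis vector v_i, ℓ(v_i) = <v_i, a> is a linear equation in the a_j's. Collect the n equations into a matrix system V a = ℓ, where row i of V is v_i (expressed in the standard basis). Since V is invertible (lower-triangular with 1s on the diagonal, up to permutation), solve by back-substitution:
  V =
[[1, 1, 1, 0],
 [1, 1, -1, 1],
 [1, 0, 0, 0],
 [1, 1, 0, 0]]
  V a = (1, -1, -3, 0)
Solving gives a = (-3, 3, 1, 0).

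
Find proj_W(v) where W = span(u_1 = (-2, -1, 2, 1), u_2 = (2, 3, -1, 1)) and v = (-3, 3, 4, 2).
proj_W(v) = (-89/43, 139/86, 146/43, 317/86)

Set up U = [u_1 | ... | u_2] ∈ R^(4×2). The projector onto W = col(U) is P = U (U^T U)^(-1) U^T.
Compute U^T U =
  [10, -8]
  [-8, 15],
and U^T v = (13, 1).
Solve U^T U · c = U^T v for the coefficients: c = (203/86, 57/43). The projection is proj_W(v) = U c.
Check: (v - proj_W(v)) · u_1 = 0  (should be 0).
Check: (v - proj_W(v)) · u_2 = 0  (should be 0).
Result: proj_W(v) = (-89/43, 139/86, 146/43, 317/86).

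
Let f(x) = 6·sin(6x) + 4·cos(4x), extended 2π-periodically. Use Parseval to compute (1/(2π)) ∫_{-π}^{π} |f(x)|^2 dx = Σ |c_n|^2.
Σ |c_n|^2 = 26

Expand |f|^2 and use orthogonality of {sin(nx), cos(mx)} on [-π, π]:
  ∫_{-π}^{π} sin(nx)^2 dx = π, ∫ cos(mx)^2 dx = π, and cross terms integrate to 0.
So ∫_{-π}^{π} f(x)^2 dx = 6^2 · π + 4^2 · π = (36 + 16)π.
Divide by 2π: (36 + 16)/2 = 26.
By Parseval, this equals Σ |c_n|^2.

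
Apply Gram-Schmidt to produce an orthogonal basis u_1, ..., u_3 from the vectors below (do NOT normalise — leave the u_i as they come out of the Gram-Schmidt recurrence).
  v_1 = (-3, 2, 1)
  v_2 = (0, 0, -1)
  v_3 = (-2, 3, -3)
Orthogonal basis:
  u_1 = (-3, 2, 1)
  u_2 = (-3/14, 1/7, -13/14)
  u_3 = (10/13, 15/13, 0)

Apply the Gram-Schmidt recurrence
  u_1 = v_1
  u_i = v_i − Σ_{j<i} ((v_i · u_j) / (u_j · u_j)) · u_j.

Step by step this gives:
  u_1 = (-3, 2, 1)
  u_2 = (-3/14, 1/7, -13/14)
  u_3 = (10/13, 15/13, 0)

Orthogonality check:
  u_2 · u_1 = 0 (should be 0)
  u_3 · u_1 = 0 (should be 0)
  u_3 · u_2 = 0 (should be 0)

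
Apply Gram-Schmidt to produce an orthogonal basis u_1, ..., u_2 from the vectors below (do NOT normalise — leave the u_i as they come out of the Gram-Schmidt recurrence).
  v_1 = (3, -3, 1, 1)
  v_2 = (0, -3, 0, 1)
Orthogonal basis:
  u_1 = (3, -3, 1, 1)
  u_2 = (-3/2, -3/2, -1/2, 1/2)

Apply the Gram-Schmidt recurrence
  u_1 = v_1
  u_i = v_i − Σ_{j<i} ((v_i · u_j) / (u_j · u_j)) · u_j.

Step by step this gives:
  u_1 = (3, -3, 1, 1)
  u_2 = (-3/2, -3/2, -1/2, 1/2)

Orthogonality check:
  u_2 · u_1 = 0 (should be 0)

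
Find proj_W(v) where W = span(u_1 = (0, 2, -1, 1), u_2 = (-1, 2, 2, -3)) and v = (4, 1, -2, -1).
proj_W(v) = (15/107, 72/107, -81/107, 96/107)

Set up U = [u_1 | ... | u_2] ∈ R^(4×2). The projector onto W = col(U) is P = U (U^T U)^(-1) U^T.
Compute U^T U =
  [6, -1]
  [-1, 18],
and U^T v = (3, -3).
Solve U^T U · c = U^T v for the coefficients: c = (51/107, -15/107). The projection is proj_W(v) = U c.
Check: (v - proj_W(v)) · u_1 = 0  (should be 0).
Check: (v - proj_W(v)) · u_2 = 0  (should be 0).
Result: proj_W(v) = (15/107, 72/107, -81/107, 96/107).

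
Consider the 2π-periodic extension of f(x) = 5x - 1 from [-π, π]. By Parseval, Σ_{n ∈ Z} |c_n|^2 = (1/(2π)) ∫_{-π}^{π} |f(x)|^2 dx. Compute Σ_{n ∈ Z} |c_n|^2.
Σ |c_n|^2 = 25π^2/3 + 1

Expand and integrate term by term over [-π, π]:
  ∫ (5x)^2 dx = 25·(2π^3/3); ∫ 2·5·(-1)·x dx = 0 (odd integrand); ∫ (-1)^2 dx = 1·2π.
So (1/(2π)) ∫_{-π}^{π} (5x - 1)^2 dx = 25π^2/3 + 1 = 25π^2/3 + 1.
Parseval ⇒ Σ |c_n|^2 = 25π^2/3 + 1.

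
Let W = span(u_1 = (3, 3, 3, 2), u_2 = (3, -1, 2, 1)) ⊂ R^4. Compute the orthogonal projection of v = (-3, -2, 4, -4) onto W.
proj_W(v) = (-186/269, -430/269, -247/269, -185/269)

Set up U = [u_1 | ... | u_2] ∈ R^(4×2). The projector onto W = col(U) is P = U (U^T U)^(-1) U^T.
Compute U^T U =
  [31, 14]
  [14, 15],
and U^T v = (-11, -3).
Solve U^T U · c = U^T v for the coefficients: c = (-123/269, 61/269). The projection is proj_W(v) = U c.
Check: (v - proj_W(v)) · u_1 = 0  (should be 0).
Check: (v - proj_W(v)) · u_2 = 0  (should be 0).
Result: proj_W(v) = (-186/269, -430/269, -247/269, -185/269).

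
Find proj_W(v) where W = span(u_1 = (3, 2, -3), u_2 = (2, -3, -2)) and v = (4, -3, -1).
proj_W(v) = (5/2, -3, -5/2)

Set up U = [u_1 | ... | u_2] ∈ R^(3×2). The projector onto W = col(U) is P = U (U^T U)^(-1) U^T.
Compute U^T U =
  [22, 6]
  [6, 17],
and U^T v = (9, 19).
Solve U^T U · c = U^T v for the coefficients: c = (3/26, 14/13). The projection is proj_W(v) = U c.
Check: (v - proj_W(v)) · u_1 = 0  (should be 0).
Check: (v - proj_W(v)) · u_2 = 0  (should be 0).
Result: proj_W(v) = (5/2, -3, -5/2).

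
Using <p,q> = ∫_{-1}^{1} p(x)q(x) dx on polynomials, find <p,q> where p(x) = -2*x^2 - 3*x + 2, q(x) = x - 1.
<p,q> = -14/3

Expand the product: p(x)·q(x) = -2*x^3 - x^2 + 5*x - 2.
∫_{-1}^{1} of each monomial x^k gives [2/(k+1) if k even, 0 if k odd]. Integrating term-by-term (or equivalently evaluating the antiderivative F(x) = -x^4/2 - x^3/3 + 5*x^2/2 - 2*x at the endpoints):
  F(1) − F(−1) = -1/3 − (13/3) = -14/3.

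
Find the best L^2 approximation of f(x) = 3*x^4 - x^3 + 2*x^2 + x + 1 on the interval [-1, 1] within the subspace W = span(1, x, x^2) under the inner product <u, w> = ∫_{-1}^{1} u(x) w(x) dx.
g(x) = 32*x^2/7 + 2*x/5 + 26/35

The best approximation g ∈ W is the orthogonal projection of f onto W. Writing g = a_0 + a_1 x + a_2 x^2, the coefficients solve the normal equations G · a = b where
  G_{ij} = <φ_i, φ_j> and b_i = <f, φ_i>, with φ_0 = 1, φ_1 = x, φ_2 = x^2.
G =
  [2, 0, 2/3]
  [0, 2/3, 0]
  [2/3, 0, 2/5],
b = (68/15, 4/15, 244/105).
Solving gives a_0 = 26/35, a_1 = 2/5, a_2 = 32/7, so
  g(x) = 32*x^2/7 + 2*x/5 + 26/35.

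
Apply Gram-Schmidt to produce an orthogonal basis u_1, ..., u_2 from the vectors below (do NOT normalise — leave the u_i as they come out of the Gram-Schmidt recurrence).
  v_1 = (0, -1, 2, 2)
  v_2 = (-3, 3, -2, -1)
Orthogonal basis:
  u_1 = (0, -1, 2, 2)
  u_2 = (-3, 2, 0, 1)

Apply the Gram-Schmidt recurrence
  u_1 = v_1
  u_i = v_i − Σ_{j<i} ((v_i · u_j) / (u_j · u_j)) · u_j.

Step by step this gives:
  u_1 = (0, -1, 2, 2)
  u_2 = (-3, 2, 0, 1)

Orthogonality check:
  u_2 · u_1 = 0 (should be 0)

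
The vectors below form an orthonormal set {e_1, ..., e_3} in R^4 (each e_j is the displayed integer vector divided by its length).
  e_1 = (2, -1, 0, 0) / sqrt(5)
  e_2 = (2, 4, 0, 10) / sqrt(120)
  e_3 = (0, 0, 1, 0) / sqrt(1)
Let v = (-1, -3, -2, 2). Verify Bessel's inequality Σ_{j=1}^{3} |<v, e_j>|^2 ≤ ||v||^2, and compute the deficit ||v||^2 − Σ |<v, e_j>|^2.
Σ |<v, e_j>|^2 = 9/2; ||v||^2 = 18; deficit = 27/2

Write each e_j = u_j / sqrt(<u_j, u_j>) where u_j is the displayed integer vector. Then <v, e_j> = <v, u_j> / sqrt(<u_j, u_j>), so |<v, e_j>|^2 = <v, u_j>^2 / <u_j, u_j>.
Coefficients: <v, e_1> = 1/sqrt(5), <v, e_2> = 6/sqrt(120), <v, e_3> = -2/sqrt(1).
Square and sum: Σ |<v, e_j>|^2 = 9/2.
Compute ||v||^2 = v·v = 18.
Deficit = 18 − 9/2 = 27/2 ≥ 0, confirming Bessel's inequality. (The deficit equals ||v − Σ <v,e_j> e_j||^2, the squared distance from v to span{e_j}.)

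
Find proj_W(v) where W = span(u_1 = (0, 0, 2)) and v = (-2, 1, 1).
proj_W(v) = (0, 0, 1)

Set up U = [u_1 | ... | u_1] ∈ R^(3×1). The projector onto W = col(U) is P = U (U^T U)^(-1) U^T.
Compute U^T U =
  [4],
and U^T v = (2).
Solve U^T U · c = U^T v for the coefficients: c = (1/2). The projection is proj_W(v) = U c.
Check: (v - proj_W(v)) · u_1 = 0  (should be 0).
Result: proj_W(v) = (0, 0, 1).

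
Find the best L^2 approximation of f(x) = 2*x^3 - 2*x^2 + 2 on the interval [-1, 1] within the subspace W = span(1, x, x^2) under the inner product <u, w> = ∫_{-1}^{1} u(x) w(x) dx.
g(x) = -2*x^2 + 6*x/5 + 2

The best approximation g ∈ W is the orthogonal projection of f onto W. Writing g = a_0 + a_1 x + a_2 x^2, the coefficients solve the normal equations G · a = b where
  G_{ij} = <φ_i, φ_j> and b_i = <f, φ_i>, with φ_0 = 1, φ_1 = x, φ_2 = x^2.
G =
  [2, 0, 2/3]
  [0, 2/3, 0]
  [2/3, 0, 2/5],
b = (8/3, 4/5, 8/15).
Solving gives a_0 = 2, a_1 = 6/5, a_2 = -2, so
  g(x) = -2*x^2 + 6*x/5 + 2.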